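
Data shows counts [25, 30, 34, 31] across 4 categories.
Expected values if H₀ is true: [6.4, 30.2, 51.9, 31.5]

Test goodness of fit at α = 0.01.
Chi-square goodness of fit test:
H₀: observed counts match expected distribution
H₁: observed counts differ from expected distribution
df = k - 1 = 3
χ² = Σ(O - E)²/E
   = (25 - 6.4)²/6.4 + (30 - 30.2)²/30.2 + (34 - 51.9)²/51.9 + (31 - 31.5)²/31.5
   = 54.056 + 0.001 + 6.174 + 0.008
   = 60.24
p-value < 0.0001

Since p-value < α = 0.01, we reject H₀.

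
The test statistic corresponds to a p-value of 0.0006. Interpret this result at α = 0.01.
Since p = 0.0006 < α = 0.01, reject H₀.
There is sufficient evidence to reject the null hypothesis; the result is statistically significant at the 0.01 level.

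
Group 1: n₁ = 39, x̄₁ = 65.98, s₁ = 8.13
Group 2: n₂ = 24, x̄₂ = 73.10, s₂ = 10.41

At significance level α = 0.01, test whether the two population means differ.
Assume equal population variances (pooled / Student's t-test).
Student's two-sample t-test (equal variances):
H₀: μ₁ = μ₂
H₁: μ₁ ≠ μ₂
df = n₁ + n₂ - 2 = 61
Pooled variance s_p² = [(n₁-1)s₁² + (n₂-1)s₂²] / (n₁ + n₂ - 2) = [(38)(8.13²) + (23)(10.41²)] / 61 = 82.0352
SE = √(s_p²(1/n₁ + 1/n₂)) = √(82.0352 × (1/39 + 1/24)) = 2.3498
t = (x̄₁ - x̄₂) / SE = (65.98 - 73.10) / 2.3498 = -7.12 / 2.3498 = -3.030
p-value = 0.0036

Since p-value < α = 0.01, we reject H₀.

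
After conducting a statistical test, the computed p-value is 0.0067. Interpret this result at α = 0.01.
Since p = 0.0067 < α = 0.01, reject H₀.
There is sufficient evidence to reject the null hypothesis; the result is statistically significant at the 0.01 level.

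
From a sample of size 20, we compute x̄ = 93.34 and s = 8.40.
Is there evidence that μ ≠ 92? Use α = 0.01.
One-sample t-test:
H₀: μ = 92
H₁: μ ≠ 92
df = n - 1 = 19
t = (x̄ - μ₀) / (s/√n) = (93.34 - 92) / (8.40/√20) = 0.713
p-value = 0.4843

Since p-value > α = 0.01, we fail to reject H₀.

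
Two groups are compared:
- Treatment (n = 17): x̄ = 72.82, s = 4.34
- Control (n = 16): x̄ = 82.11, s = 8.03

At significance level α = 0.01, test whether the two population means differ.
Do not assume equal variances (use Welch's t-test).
Welch's two-sample t-test:
H₀: μ₁ = μ₂
H₁: μ₁ ≠ μ₂
s₁²/n₁ = 4.34²/17 = 1.1080,  s₂²/n₂ = 8.03²/16 = 4.0301
SE = √(s₁²/n₁ + s₂²/n₂) = √(1.1080 + 4.0301) = 2.2667
df (Welch-Satterthwaite) = (s₁²/n₁ + s₂²/n₂)² / [(s₁²/n₁)²/(n₁-1) + (s₂²/n₂)²/(n₂-1)] ≈ 22.77
t = (x̄₁ - x̄₂) / SE = (72.82 - 82.11) / 2.2667 = -9.29 / 2.2667 = -4.098
p-value = 0.0004

Since p-value < α = 0.01, we reject H₀.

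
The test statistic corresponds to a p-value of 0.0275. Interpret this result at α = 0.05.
Since p = 0.0275 < α = 0.05, reject H₀.
There is sufficient evidence to reject the null hypothesis; the result is statistically significant at the 0.05 level.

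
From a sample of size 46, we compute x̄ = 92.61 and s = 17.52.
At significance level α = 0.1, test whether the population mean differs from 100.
One-sample t-test:
H₀: μ = 100
H₁: μ ≠ 100
df = n - 1 = 45
t = (x̄ - μ₀) / (s/√n) = (92.61 - 100) / (17.52/√46) = -2.861
p-value = 0.0064

Since p-value < α = 0.1, we reject H₀.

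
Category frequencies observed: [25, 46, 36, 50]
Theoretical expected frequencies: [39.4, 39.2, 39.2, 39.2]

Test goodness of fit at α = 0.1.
Chi-square goodness of fit test:
H₀: observed counts match expected distribution
H₁: observed counts differ from expected distribution
df = k - 1 = 3
χ² = Σ(O - E)²/E
   = (25 - 39.4)²/39.4 + (46 - 39.2)²/39.2 + (36 - 39.2)²/39.2 + (50 - 39.2)²/39.2
   = 5.263 + 1.180 + 0.261 + 2.976
   = 9.68
p-value = 0.0215

Since p-value < α = 0.1, we reject H₀.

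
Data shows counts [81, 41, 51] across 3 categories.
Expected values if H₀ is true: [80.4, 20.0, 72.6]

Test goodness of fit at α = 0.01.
Chi-square goodness of fit test:
H₀: observed counts match expected distribution
H₁: observed counts differ from expected distribution
df = k - 1 = 2
χ² = Σ(O - E)²/E
   = (81 - 80.4)²/80.4 + (41 - 20.0)²/20.0 + (51 - 72.6)²/72.6
   = 0.004 + 22.050 + 6.426
   = 28.48
p-value < 0.0001

Since p-value < α = 0.01, we reject H₀.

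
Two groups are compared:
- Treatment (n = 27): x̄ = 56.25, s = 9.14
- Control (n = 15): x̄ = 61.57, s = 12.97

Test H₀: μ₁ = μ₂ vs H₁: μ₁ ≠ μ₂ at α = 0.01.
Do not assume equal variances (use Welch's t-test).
Welch's two-sample t-test:
H₀: μ₁ = μ₂
H₁: μ₁ ≠ μ₂
s₁²/n₁ = 9.14²/27 = 3.0941,  s₂²/n₂ = 12.97²/15 = 11.2147
SE = √(s₁²/n₁ + s₂²/n₂) = √(3.0941 + 11.2147) = 3.7827
df (Welch-Satterthwaite) = (s₁²/n₁ + s₂²/n₂)² / [(s₁²/n₁)²/(n₁-1) + (s₂²/n₂)²/(n₂-1)] ≈ 21.89
t = (x̄₁ - x̄₂) / SE = (56.25 - 61.57) / 3.7827 = -5.32 / 3.7827 = -1.406
p-value = 0.1736

Since p-value > α = 0.01, we fail to reject H₀.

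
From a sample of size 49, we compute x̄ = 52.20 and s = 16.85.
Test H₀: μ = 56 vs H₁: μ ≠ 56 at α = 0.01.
One-sample t-test:
H₀: μ = 56
H₁: μ ≠ 56
df = n - 1 = 48
t = (x̄ - μ₀) / (s/√n) = (52.20 - 56) / (16.85/√49) = -1.579
p-value = 0.1210

Since p-value > α = 0.01, we fail to reject H₀.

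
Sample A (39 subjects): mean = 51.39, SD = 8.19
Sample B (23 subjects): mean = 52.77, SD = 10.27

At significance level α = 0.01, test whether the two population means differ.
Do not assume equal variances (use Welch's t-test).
Welch's two-sample t-test:
H₀: μ₁ = μ₂
H₁: μ₁ ≠ μ₂
s₁²/n₁ = 8.19²/39 = 1.7199,  s₂²/n₂ = 10.27²/23 = 4.5858
SE = √(s₁²/n₁ + s₂²/n₂) = √(1.7199 + 4.5858) = 2.5111
df (Welch-Satterthwaite) = (s₁²/n₁ + s₂²/n₂)² / [(s₁²/n₁)²/(n₁-1) + (s₂²/n₂)²/(n₂-1)] ≈ 38.46
t = (x̄₁ - x̄₂) / SE = (51.39 - 52.77) / 2.5111 = -1.38 / 2.5111 = -0.550
p-value = 0.5858

Since p-value > α = 0.01, we fail to reject H₀.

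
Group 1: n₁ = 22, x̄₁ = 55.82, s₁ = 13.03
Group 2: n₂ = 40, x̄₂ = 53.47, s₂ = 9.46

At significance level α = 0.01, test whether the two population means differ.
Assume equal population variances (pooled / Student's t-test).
Student's two-sample t-test (equal variances):
H₀: μ₁ = μ₂
H₁: μ₁ ≠ μ₂
df = n₁ + n₂ - 2 = 60
Pooled variance s_p² = [(n₁-1)s₁² + (n₂-1)s₂²] / (n₁ + n₂ - 2) = [(21)(13.03²) + (39)(9.46²)] / 60 = 117.5929
SE = √(s_p²(1/n₁ + 1/n₂)) = √(117.5929 × (1/22 + 1/40)) = 2.8784
t = (x̄₁ - x̄₂) / SE = (55.82 - 53.47) / 2.8784 = 2.35 / 2.8784 = 0.816
p-value = 0.4175

Since p-value > α = 0.01, we fail to reject H₀.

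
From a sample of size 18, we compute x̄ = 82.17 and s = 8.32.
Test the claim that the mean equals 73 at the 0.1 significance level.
One-sample t-test:
H₀: μ = 73
H₁: μ ≠ 73
df = n - 1 = 17
t = (x̄ - μ₀) / (s/√n) = (82.17 - 73) / (8.32/√18) = 4.676
p-value = 0.0002

Since p-value < α = 0.1, we reject H₀.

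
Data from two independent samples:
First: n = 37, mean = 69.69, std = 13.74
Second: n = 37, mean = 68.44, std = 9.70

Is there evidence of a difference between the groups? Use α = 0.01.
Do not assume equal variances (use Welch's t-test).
Welch's two-sample t-test:
H₀: μ₁ = μ₂
H₁: μ₁ ≠ μ₂
s₁²/n₁ = 13.74²/37 = 5.1024,  s₂²/n₂ = 9.70²/37 = 2.5430
SE = √(s₁²/n₁ + s₂²/n₂) = √(5.1024 + 2.5430) = 2.7650
df (Welch-Satterthwaite) = (s₁²/n₁ + s₂²/n₂)² / [(s₁²/n₁)²/(n₁-1) + (s₂²/n₂)²/(n₂-1)] ≈ 64.74
t = (x̄₁ - x̄₂) / SE = (69.69 - 68.44) / 2.7650 = 1.25 / 2.7650 = 0.452
p-value = 0.6527

Since p-value > α = 0.01, we fail to reject H₀.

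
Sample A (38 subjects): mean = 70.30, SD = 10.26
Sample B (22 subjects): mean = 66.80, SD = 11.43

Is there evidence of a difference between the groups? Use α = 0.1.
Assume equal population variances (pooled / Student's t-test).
Student's two-sample t-test (equal variances):
H₀: μ₁ = μ₂
H₁: μ₁ ≠ μ₂
df = n₁ + n₂ - 2 = 58
Pooled variance s_p² = [(n₁-1)s₁² + (n₂-1)s₂²] / (n₁ + n₂ - 2) = [(37)(10.26²) + (21)(11.43²)] / 58 = 114.4559
SE = √(s_p²(1/n₁ + 1/n₂)) = √(114.4559 × (1/38 + 1/22)) = 2.8661
t = (x̄₁ - x̄₂) / SE = (70.30 - 66.80) / 2.8661 = 3.50 / 2.8661 = 1.221
p-value = 0.2270

Since p-value > α = 0.1, we fail to reject H₀.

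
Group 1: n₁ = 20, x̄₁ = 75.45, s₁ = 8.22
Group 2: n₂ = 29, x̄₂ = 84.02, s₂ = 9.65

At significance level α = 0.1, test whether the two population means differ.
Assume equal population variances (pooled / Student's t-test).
Student's two-sample t-test (equal variances):
H₀: μ₁ = μ₂
H₁: μ₁ ≠ μ₂
df = n₁ + n₂ - 2 = 47
Pooled variance s_p² = [(n₁-1)s₁² + (n₂-1)s₂²] / (n₁ + n₂ - 2) = [(19)(8.22²) + (28)(9.65²)] / 47 = 82.7921
SE = √(s_p²(1/n₁ + 1/n₂)) = √(82.7921 × (1/20 + 1/29)) = 2.6447
t = (x̄₁ - x̄₂) / SE = (75.45 - 84.02) / 2.6447 = -8.57 / 2.6447 = -3.240
p-value = 0.0022

Since p-value < α = 0.1, we reject H₀.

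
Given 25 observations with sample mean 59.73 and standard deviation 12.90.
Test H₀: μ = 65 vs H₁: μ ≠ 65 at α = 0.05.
One-sample t-test:
H₀: μ = 65
H₁: μ ≠ 65
df = n - 1 = 24
t = (x̄ - μ₀) / (s/√n) = (59.73 - 65) / (12.90/√25) = -2.043
p-value = 0.0522

Since p-value > α = 0.05, we fail to reject H₀.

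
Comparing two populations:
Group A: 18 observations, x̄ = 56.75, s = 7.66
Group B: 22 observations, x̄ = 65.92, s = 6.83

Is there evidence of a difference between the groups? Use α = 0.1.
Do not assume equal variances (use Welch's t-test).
Welch's two-sample t-test:
H₀: μ₁ = μ₂
H₁: μ₁ ≠ μ₂
s₁²/n₁ = 7.66²/18 = 3.2598,  s₂²/n₂ = 6.83²/22 = 2.1204
SE = √(s₁²/n₁ + s₂²/n₂) = √(3.2598 + 2.1204) = 2.3195
df (Welch-Satterthwaite) = (s₁²/n₁ + s₂²/n₂)² / [(s₁²/n₁)²/(n₁-1) + (s₂²/n₂)²/(n₂-1)] ≈ 34.49
t = (x̄₁ - x̄₂) / SE = (56.75 - 65.92) / 2.3195 = -9.17 / 2.3195 = -3.953
p-value = 0.0004

Since p-value < α = 0.1, we reject H₀.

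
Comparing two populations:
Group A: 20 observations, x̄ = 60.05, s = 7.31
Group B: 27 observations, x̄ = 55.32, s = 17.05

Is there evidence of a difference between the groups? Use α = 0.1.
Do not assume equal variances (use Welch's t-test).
Welch's two-sample t-test:
H₀: μ₁ = μ₂
H₁: μ₁ ≠ μ₂
s₁²/n₁ = 7.31²/20 = 2.6718,  s₂²/n₂ = 17.05²/27 = 10.7668
SE = √(s₁²/n₁ + s₂²/n₂) = √(2.6718 + 10.7668) = 3.6659
df (Welch-Satterthwaite) = (s₁²/n₁ + s₂²/n₂)² / [(s₁²/n₁)²/(n₁-1) + (s₂²/n₂)²/(n₂-1)] ≈ 37.36
t = (x̄₁ - x̄₂) / SE = (60.05 - 55.32) / 3.6659 = 4.73 / 3.6659 = 1.290
p-value = 0.2049

Since p-value > α = 0.1, we fail to reject H₀.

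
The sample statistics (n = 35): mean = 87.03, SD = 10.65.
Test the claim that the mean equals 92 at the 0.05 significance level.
One-sample t-test:
H₀: μ = 92
H₁: μ ≠ 92
df = n - 1 = 34
t = (x̄ - μ₀) / (s/√n) = (87.03 - 92) / (10.65/√35) = -2.761
p-value = 0.0092

Since p-value < α = 0.05, we reject H₀.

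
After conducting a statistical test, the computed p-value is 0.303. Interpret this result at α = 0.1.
Since p = 0.303 > α = 0.1, fail to reject H₀.
There is insufficient evidence to reject the null hypothesis; the result is not statistically significant at the 0.1 level.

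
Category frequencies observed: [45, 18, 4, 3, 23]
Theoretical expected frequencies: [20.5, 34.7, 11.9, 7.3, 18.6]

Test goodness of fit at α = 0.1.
Chi-square goodness of fit test:
H₀: observed counts match expected distribution
H₁: observed counts differ from expected distribution
df = k - 1 = 4
χ² = Σ(O - E)²/E
   = (45 - 20.5)²/20.5 + (18 - 34.7)²/34.7 + (4 - 11.9)²/11.9 + (3 - 7.3)²/7.3 + (23 - 18.6)²/18.6
   = 29.280 + 8.037 + 5.245 + 2.533 + 1.041
   = 46.14
p-value < 0.0001

Since p-value < α = 0.1, we reject H₀.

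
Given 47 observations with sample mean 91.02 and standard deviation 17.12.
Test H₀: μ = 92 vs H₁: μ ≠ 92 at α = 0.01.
One-sample t-test:
H₀: μ = 92
H₁: μ ≠ 92
df = n - 1 = 46
t = (x̄ - μ₀) / (s/√n) = (91.02 - 92) / (17.12/√47) = -0.392
p-value = 0.6965

Since p-value > α = 0.01, we fail to reject H₀.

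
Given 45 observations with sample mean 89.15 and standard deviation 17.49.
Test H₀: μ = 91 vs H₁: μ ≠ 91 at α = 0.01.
One-sample t-test:
H₀: μ = 91
H₁: μ ≠ 91
df = n - 1 = 44
t = (x̄ - μ₀) / (s/√n) = (89.15 - 91) / (17.49/√45) = -0.710
p-value = 0.4817

Since p-value > α = 0.01, we fail to reject H₀.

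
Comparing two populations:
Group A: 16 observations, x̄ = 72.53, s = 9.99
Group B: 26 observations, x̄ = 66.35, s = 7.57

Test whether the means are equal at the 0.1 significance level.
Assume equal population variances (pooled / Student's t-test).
Student's two-sample t-test (equal variances):
H₀: μ₁ = μ₂
H₁: μ₁ ≠ μ₂
df = n₁ + n₂ - 2 = 40
Pooled variance s_p² = [(n₁-1)s₁² + (n₂-1)s₂²] / (n₁ + n₂ - 2) = [(15)(9.99²) + (25)(7.57²)] / 40 = 73.2406
SE = √(s_p²(1/n₁ + 1/n₂)) = √(73.2406 × (1/16 + 1/26)) = 2.7193
t = (x̄₁ - x̄₂) / SE = (72.53 - 66.35) / 2.7193 = 6.18 / 2.7193 = 2.273
p-value = 0.0285

Since p-value < α = 0.1, we reject H₀.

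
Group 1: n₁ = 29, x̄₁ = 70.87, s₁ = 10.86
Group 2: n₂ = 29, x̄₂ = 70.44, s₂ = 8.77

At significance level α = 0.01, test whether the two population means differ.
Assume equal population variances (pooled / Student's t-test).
Student's two-sample t-test (equal variances):
H₀: μ₁ = μ₂
H₁: μ₁ ≠ μ₂
df = n₁ + n₂ - 2 = 56
Pooled variance s_p² = [(n₁-1)s₁² + (n₂-1)s₂²] / (n₁ + n₂ - 2) = [(28)(10.86²) + (28)(8.77²)] / 56 = 97.4262
SE = √(s_p²(1/n₁ + 1/n₂)) = √(97.4262 × (1/29 + 1/29)) = 2.5921
t = (x̄₁ - x̄₂) / SE = (70.87 - 70.44) / 2.5921 = 0.43 / 2.5921 = 0.166
p-value = 0.8688

Since p-value > α = 0.01, we fail to reject H₀.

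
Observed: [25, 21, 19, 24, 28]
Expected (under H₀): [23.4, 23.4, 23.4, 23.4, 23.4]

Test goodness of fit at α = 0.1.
Chi-square goodness of fit test:
H₀: observed counts match expected distribution
H₁: observed counts differ from expected distribution
df = k - 1 = 4
χ² = Σ(O - E)²/E
   = (25 - 23.4)²/23.4 + (21 - 23.4)²/23.4 + (19 - 23.4)²/23.4 + (24 - 23.4)²/23.4 + (28 - 23.4)²/23.4
   = 0.109 + 0.246 + 0.827 + 0.015 + 0.904
   = 2.10
p-value = 0.7169

Since p-value > α = 0.1, we fail to reject H₀.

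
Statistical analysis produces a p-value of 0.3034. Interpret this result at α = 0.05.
Since p = 0.3034 > α = 0.05, fail to reject H₀.
There is insufficient evidence to reject the null hypothesis; the result is not statistically significant at the 0.05 level.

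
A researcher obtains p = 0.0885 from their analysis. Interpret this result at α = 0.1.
Since p = 0.0885 < α = 0.1, reject H₀.
There is sufficient evidence to reject the null hypothesis; the result is statistically significant at the 0.1 level.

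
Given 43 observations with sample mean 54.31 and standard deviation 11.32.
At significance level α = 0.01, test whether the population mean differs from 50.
One-sample t-test:
H₀: μ = 50
H₁: μ ≠ 50
df = n - 1 = 42
t = (x̄ - μ₀) / (s/√n) = (54.31 - 50) / (11.32/√43) = 2.497
p-value = 0.0165

Since p-value > α = 0.01, we fail to reject H₀.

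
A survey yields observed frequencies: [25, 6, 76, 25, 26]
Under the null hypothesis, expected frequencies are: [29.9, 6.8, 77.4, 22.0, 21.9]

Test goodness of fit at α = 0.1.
Chi-square goodness of fit test:
H₀: observed counts match expected distribution
H₁: observed counts differ from expected distribution
df = k - 1 = 4
χ² = Σ(O - E)²/E
   = (25 - 29.9)²/29.9 + (6 - 6.8)²/6.8 + (76 - 77.4)²/77.4 + (25 - 22.0)²/22.0 + (26 - 21.9)²/21.9
   = 0.803 + 0.094 + 0.025 + 0.409 + 0.768
   = 2.10
p-value = 0.7175

Since p-value > α = 0.1, we fail to reject H₀.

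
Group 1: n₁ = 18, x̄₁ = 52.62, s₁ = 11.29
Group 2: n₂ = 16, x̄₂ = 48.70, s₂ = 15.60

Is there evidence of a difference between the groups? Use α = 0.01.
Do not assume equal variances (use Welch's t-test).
Welch's two-sample t-test:
H₀: μ₁ = μ₂
H₁: μ₁ ≠ μ₂
s₁²/n₁ = 11.29²/18 = 7.0813,  s₂²/n₂ = 15.60²/16 = 15.2100
SE = √(s₁²/n₁ + s₂²/n₂) = √(7.0813 + 15.2100) = 4.7214
df (Welch-Satterthwaite) = (s₁²/n₁ + s₂²/n₂)² / [(s₁²/n₁)²/(n₁-1) + (s₂²/n₂)²/(n₂-1)] ≈ 27.05
t = (x̄₁ - x̄₂) / SE = (52.62 - 48.70) / 4.7214 = 3.92 / 4.7214 = 0.830
p-value = 0.4137

Since p-value > α = 0.01, we fail to reject H₀.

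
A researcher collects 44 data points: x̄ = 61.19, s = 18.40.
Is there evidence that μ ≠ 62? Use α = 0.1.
One-sample t-test:
H₀: μ = 62
H₁: μ ≠ 62
df = n - 1 = 43
t = (x̄ - μ₀) / (s/√n) = (61.19 - 62) / (18.40/√44) = -0.292
p-value = 0.7717

Since p-value > α = 0.1, we fail to reject H₀.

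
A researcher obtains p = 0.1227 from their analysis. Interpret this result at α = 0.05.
Since p = 0.1227 > α = 0.05, fail to reject H₀.
There is insufficient evidence to reject the null hypothesis; the result is not statistically significant at the 0.05 level.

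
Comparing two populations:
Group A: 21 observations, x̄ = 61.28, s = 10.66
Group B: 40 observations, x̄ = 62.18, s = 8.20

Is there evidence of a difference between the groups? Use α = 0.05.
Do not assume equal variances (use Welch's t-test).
Welch's two-sample t-test:
H₀: μ₁ = μ₂
H₁: μ₁ ≠ μ₂
s₁²/n₁ = 10.66²/21 = 5.4112,  s₂²/n₂ = 8.20²/40 = 1.6810
SE = √(s₁²/n₁ + s₂²/n₂) = √(5.4112 + 1.6810) = 2.6631
df (Welch-Satterthwaite) = (s₁²/n₁ + s₂²/n₂)² / [(s₁²/n₁)²/(n₁-1) + (s₂²/n₂)²/(n₂-1)] ≈ 32.74
t = (x̄₁ - x̄₂) / SE = (61.28 - 62.18) / 2.6631 = -0.90 / 2.6631 = -0.338
p-value = 0.7376

Since p-value > α = 0.05, we fail to reject H₀.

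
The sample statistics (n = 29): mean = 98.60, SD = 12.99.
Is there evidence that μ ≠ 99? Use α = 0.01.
One-sample t-test:
H₀: μ = 99
H₁: μ ≠ 99
df = n - 1 = 28
t = (x̄ - μ₀) / (s/√n) = (98.60 - 99) / (12.99/√29) = -0.166
p-value = 0.8695

Since p-value > α = 0.01, we fail to reject H₀.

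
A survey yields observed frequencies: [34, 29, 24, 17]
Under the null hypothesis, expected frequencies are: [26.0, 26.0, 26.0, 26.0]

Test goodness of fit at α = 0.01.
Chi-square goodness of fit test:
H₀: observed counts match expected distribution
H₁: observed counts differ from expected distribution
df = k - 1 = 3
χ² = Σ(O - E)²/E
   = (34 - 26.0)²/26.0 + (29 - 26.0)²/26.0 + (24 - 26.0)²/26.0 + (17 - 26.0)²/26.0
   = 2.462 + 0.346 + 0.154 + 3.115
   = 6.08
p-value = 0.1079

Since p-value > α = 0.01, we fail to reject H₀.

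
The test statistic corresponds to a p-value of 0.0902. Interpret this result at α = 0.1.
Since p = 0.0902 < α = 0.1, reject H₀.
There is sufficient evidence to reject the null hypothesis; the result is statistically significant at the 0.1 level.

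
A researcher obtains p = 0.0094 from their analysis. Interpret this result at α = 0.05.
Since p = 0.0094 < α = 0.05, reject H₀.
There is sufficient evidence to reject the null hypothesis; the result is statistically significant at the 0.05 level.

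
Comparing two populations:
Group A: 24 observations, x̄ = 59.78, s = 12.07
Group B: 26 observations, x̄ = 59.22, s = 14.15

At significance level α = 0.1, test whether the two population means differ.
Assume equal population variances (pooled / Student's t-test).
Student's two-sample t-test (equal variances):
H₀: μ₁ = μ₂
H₁: μ₁ ≠ μ₂
df = n₁ + n₂ - 2 = 48
Pooled variance s_p² = [(n₁-1)s₁² + (n₂-1)s₂²] / (n₁ + n₂ - 2) = [(23)(12.07²) + (25)(14.15²)] / 48 = 174.0899
SE = √(s_p²(1/n₁ + 1/n₂)) = √(174.0899 × (1/24 + 1/26)) = 3.7349
t = (x̄₁ - x̄₂) / SE = (59.78 - 59.22) / 3.7349 = 0.56 / 3.7349 = 0.150
p-value = 0.8814

Since p-value > α = 0.1, we fail to reject H₀.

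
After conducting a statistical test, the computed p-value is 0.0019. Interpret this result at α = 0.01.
Since p = 0.0019 < α = 0.01, reject H₀.
There is sufficient evidence to reject the null hypothesis; the result is statistically significant at the 0.01 level.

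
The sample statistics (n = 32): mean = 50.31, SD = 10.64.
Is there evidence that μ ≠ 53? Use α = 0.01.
One-sample t-test:
H₀: μ = 53
H₁: μ ≠ 53
df = n - 1 = 31
t = (x̄ - μ₀) / (s/√n) = (50.31 - 53) / (10.64/√32) = -1.430
p-value = 0.1627

Since p-value > α = 0.01, we fail to reject H₀.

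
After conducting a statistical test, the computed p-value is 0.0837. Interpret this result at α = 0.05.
Since p = 0.0837 > α = 0.05, fail to reject H₀.
There is insufficient evidence to reject the null hypothesis; the result is not statistically significant at the 0.05 level.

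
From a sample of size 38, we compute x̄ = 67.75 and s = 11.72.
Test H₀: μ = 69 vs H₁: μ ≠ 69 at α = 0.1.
One-sample t-test:
H₀: μ = 69
H₁: μ ≠ 69
df = n - 1 = 37
t = (x̄ - μ₀) / (s/√n) = (67.75 - 69) / (11.72/√38) = -0.657
p-value = 0.5149

Since p-value > α = 0.1, we fail to reject H₀.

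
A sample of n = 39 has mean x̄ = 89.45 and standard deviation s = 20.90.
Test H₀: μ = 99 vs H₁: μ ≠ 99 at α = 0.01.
One-sample t-test:
H₀: μ = 99
H₁: μ ≠ 99
df = n - 1 = 38
t = (x̄ - μ₀) / (s/√n) = (89.45 - 99) / (20.90/√39) = -2.854
p-value = 0.0070

Since p-value < α = 0.01, we reject H₀.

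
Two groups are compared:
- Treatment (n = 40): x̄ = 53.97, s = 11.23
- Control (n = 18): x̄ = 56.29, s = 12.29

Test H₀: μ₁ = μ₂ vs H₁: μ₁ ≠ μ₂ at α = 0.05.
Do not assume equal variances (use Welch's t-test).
Welch's two-sample t-test:
H₀: μ₁ = μ₂
H₁: μ₁ ≠ μ₂
s₁²/n₁ = 11.23²/40 = 3.1528,  s₂²/n₂ = 12.29²/18 = 8.3913
SE = √(s₁²/n₁ + s₂²/n₂) = √(3.1528 + 8.3913) = 3.3977
df (Welch-Satterthwaite) = (s₁²/n₁ + s₂²/n₂)² / [(s₁²/n₁)²/(n₁-1) + (s₂²/n₂)²/(n₂-1)] ≈ 30.31
t = (x̄₁ - x̄₂) / SE = (53.97 - 56.29) / 3.3977 = -2.32 / 3.3977 = -0.683
p-value = 0.4999

Since p-value > α = 0.05, we fail to reject H₀.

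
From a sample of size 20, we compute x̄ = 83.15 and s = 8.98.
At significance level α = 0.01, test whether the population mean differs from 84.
One-sample t-test:
H₀: μ = 84
H₁: μ ≠ 84
df = n - 1 = 19
t = (x̄ - μ₀) / (s/√n) = (83.15 - 84) / (8.98/√20) = -0.423
p-value = 0.6768

Since p-value > α = 0.01, we fail to reject H₀.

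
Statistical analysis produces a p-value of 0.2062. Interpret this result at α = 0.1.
Since p = 0.2062 > α = 0.1, fail to reject H₀.
There is insufficient evidence to reject the null hypothesis; the result is not statistically significant at the 0.1 level.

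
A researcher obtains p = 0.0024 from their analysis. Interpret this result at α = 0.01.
Since p = 0.0024 < α = 0.01, reject H₀.
There is sufficient evidence to reject the null hypothesis; the result is statistically significant at the 0.01 level.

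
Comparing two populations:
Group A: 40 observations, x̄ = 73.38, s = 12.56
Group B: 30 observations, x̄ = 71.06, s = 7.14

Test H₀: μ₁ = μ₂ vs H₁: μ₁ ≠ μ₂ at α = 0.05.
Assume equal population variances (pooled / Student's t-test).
Student's two-sample t-test (equal variances):
H₀: μ₁ = μ₂
H₁: μ₁ ≠ μ₂
df = n₁ + n₂ - 2 = 68
Pooled variance s_p² = [(n₁-1)s₁² + (n₂-1)s₂²] / (n₁ + n₂ - 2) = [(39)(12.56²) + (29)(7.14²)] / 68 = 112.2176
SE = √(s_p²(1/n₁ + 1/n₂)) = √(112.2176 × (1/40 + 1/30)) = 2.5585
t = (x̄₁ - x̄₂) / SE = (73.38 - 71.06) / 2.5585 = 2.32 / 2.5585 = 0.907
p-value = 0.3677

Since p-value > α = 0.05, we fail to reject H₀.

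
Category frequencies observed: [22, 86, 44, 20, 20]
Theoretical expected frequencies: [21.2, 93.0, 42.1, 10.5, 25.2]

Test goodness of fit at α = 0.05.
Chi-square goodness of fit test:
H₀: observed counts match expected distribution
H₁: observed counts differ from expected distribution
df = k - 1 = 4
χ² = Σ(O - E)²/E
   = (22 - 21.2)²/21.2 + (86 - 93.0)²/93.0 + (44 - 42.1)²/42.1 + (20 - 10.5)²/10.5 + (20 - 25.2)²/25.2
   = 0.030 + 0.527 + 0.086 + 8.595 + 1.073
   = 10.31
p-value = 0.0355

Since p-value < α = 0.05, we reject H₀.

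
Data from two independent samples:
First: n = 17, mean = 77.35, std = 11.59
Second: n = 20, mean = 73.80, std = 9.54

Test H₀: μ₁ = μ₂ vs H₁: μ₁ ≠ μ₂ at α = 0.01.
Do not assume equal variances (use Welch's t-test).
Welch's two-sample t-test:
H₀: μ₁ = μ₂
H₁: μ₁ ≠ μ₂
s₁²/n₁ = 11.59²/17 = 7.9017,  s₂²/n₂ = 9.54²/20 = 4.5506
SE = √(s₁²/n₁ + s₂²/n₂) = √(7.9017 + 4.5506) = 3.5288
df (Welch-Satterthwaite) = (s₁²/n₁ + s₂²/n₂)² / [(s₁²/n₁)²/(n₁-1) + (s₂²/n₂)²/(n₂-1)] ≈ 31.06
t = (x̄₁ - x̄₂) / SE = (77.35 - 73.80) / 3.5288 = 3.55 / 3.5288 = 1.006
p-value = 0.3222

Since p-value > α = 0.01, we fail to reject H₀.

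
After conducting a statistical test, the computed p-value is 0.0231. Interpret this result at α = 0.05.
Since p = 0.0231 < α = 0.05, reject H₀.
There is sufficient evidence to reject the null hypothesis; the result is statistically significant at the 0.05 level.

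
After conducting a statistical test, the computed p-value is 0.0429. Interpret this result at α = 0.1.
Since p = 0.0429 < α = 0.1, reject H₀.
There is sufficient evidence to reject the null hypothesis; the result is statistically significant at the 0.1 level.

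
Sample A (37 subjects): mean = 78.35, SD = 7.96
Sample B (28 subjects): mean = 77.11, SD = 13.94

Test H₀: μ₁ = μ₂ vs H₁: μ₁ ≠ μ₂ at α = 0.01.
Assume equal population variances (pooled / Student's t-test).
Student's two-sample t-test (equal variances):
H₀: μ₁ = μ₂
H₁: μ₁ ≠ μ₂
df = n₁ + n₂ - 2 = 63
Pooled variance s_p² = [(n₁-1)s₁² + (n₂-1)s₂²] / (n₁ + n₂ - 2) = [(36)(7.96²) + (27)(13.94²)] / 63 = 119.4882
SE = √(s_p²(1/n₁ + 1/n₂)) = √(119.4882 × (1/37 + 1/28)) = 2.7380
t = (x̄₁ - x̄₂) / SE = (78.35 - 77.11) / 2.7380 = 1.24 / 2.7380 = 0.453
p-value = 0.6522

Since p-value > α = 0.01, we fail to reject H₀.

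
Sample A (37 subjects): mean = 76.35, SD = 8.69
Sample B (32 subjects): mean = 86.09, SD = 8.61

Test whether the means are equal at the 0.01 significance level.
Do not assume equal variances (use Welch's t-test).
Welch's two-sample t-test:
H₀: μ₁ = μ₂
H₁: μ₁ ≠ μ₂
s₁²/n₁ = 8.69²/37 = 2.0410,  s₂²/n₂ = 8.61²/32 = 2.3166
SE = √(s₁²/n₁ + s₂²/n₂) = √(2.0410 + 2.3166) = 2.0875
df (Welch-Satterthwaite) = (s₁²/n₁ + s₂²/n₂)² / [(s₁²/n₁)²/(n₁-1) + (s₂²/n₂)²/(n₂-1)] ≈ 65.74
t = (x̄₁ - x̄₂) / SE = (76.35 - 86.09) / 2.0875 = -9.74 / 2.0875 = -4.666
p-value < 0.0001

Since p-value < α = 0.01, we reject H₀.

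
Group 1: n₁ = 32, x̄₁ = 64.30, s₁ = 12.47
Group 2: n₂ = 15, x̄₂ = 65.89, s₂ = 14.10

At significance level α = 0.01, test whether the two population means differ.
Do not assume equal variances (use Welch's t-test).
Welch's two-sample t-test:
H₀: μ₁ = μ₂
H₁: μ₁ ≠ μ₂
s₁²/n₁ = 12.47²/32 = 4.8594,  s₂²/n₂ = 14.10²/15 = 13.2540
SE = √(s₁²/n₁ + s₂²/n₂) = √(4.8594 + 13.2540) = 4.2560
df (Welch-Satterthwaite) = (s₁²/n₁ + s₂²/n₂)² / [(s₁²/n₁)²/(n₁-1) + (s₂²/n₂)²/(n₂-1)] ≈ 24.65
t = (x̄₁ - x̄₂) / SE = (64.30 - 65.89) / 4.2560 = -1.59 / 4.2560 = -0.374
p-value = 0.7119

Since p-value > α = 0.01, we fail to reject H₀.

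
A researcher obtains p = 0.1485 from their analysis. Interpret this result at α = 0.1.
Since p = 0.1485 > α = 0.1, fail to reject H₀.
There is insufficient evidence to reject the null hypothesis; the result is not statistically significant at the 0.1 level.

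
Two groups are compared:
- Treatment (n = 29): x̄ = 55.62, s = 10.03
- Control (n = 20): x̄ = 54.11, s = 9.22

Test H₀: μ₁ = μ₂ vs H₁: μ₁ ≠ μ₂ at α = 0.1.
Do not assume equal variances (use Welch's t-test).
Welch's two-sample t-test:
H₀: μ₁ = μ₂
H₁: μ₁ ≠ μ₂
s₁²/n₁ = 10.03²/29 = 3.4690,  s₂²/n₂ = 9.22²/20 = 4.2504
SE = √(s₁²/n₁ + s₂²/n₂) = √(3.4690 + 4.2504) = 2.7784
df (Welch-Satterthwaite) = (s₁²/n₁ + s₂²/n₂)² / [(s₁²/n₁)²/(n₁-1) + (s₂²/n₂)²/(n₂-1)] ≈ 43.16
t = (x̄₁ - x̄₂) / SE = (55.62 - 54.11) / 2.7784 = 1.51 / 2.7784 = 0.543
p-value = 0.5896

Since p-value > α = 0.1, we fail to reject H₀.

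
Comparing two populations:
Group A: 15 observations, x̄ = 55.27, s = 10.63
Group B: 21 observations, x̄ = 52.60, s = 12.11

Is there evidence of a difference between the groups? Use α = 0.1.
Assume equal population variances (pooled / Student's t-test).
Student's two-sample t-test (equal variances):
H₀: μ₁ = μ₂
H₁: μ₁ ≠ μ₂
df = n₁ + n₂ - 2 = 34
Pooled variance s_p² = [(n₁-1)s₁² + (n₂-1)s₂²] / (n₁ + n₂ - 2) = [(14)(10.63²) + (20)(12.11²)] / 34 = 132.7941
SE = √(s_p²(1/n₁ + 1/n₂)) = √(132.7941 × (1/15 + 1/21)) = 3.8957
t = (x̄₁ - x̄₂) / SE = (55.27 - 52.60) / 3.8957 = 2.67 / 3.8957 = 0.685
p-value = 0.4978

Since p-value > α = 0.1, we fail to reject H₀.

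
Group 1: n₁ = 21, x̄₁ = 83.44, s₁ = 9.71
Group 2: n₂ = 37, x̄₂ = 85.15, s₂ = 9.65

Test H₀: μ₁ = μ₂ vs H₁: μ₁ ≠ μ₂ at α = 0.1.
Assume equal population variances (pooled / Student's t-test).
Student's two-sample t-test (equal variances):
H₀: μ₁ = μ₂
H₁: μ₁ ≠ μ₂
df = n₁ + n₂ - 2 = 56
Pooled variance s_p² = [(n₁-1)s₁² + (n₂-1)s₂²] / (n₁ + n₂ - 2) = [(20)(9.71²) + (36)(9.65²)] / 56 = 93.5374
SE = √(s_p²(1/n₁ + 1/n₂)) = √(93.5374 × (1/21 + 1/37)) = 2.6424
t = (x̄₁ - x̄₂) / SE = (83.44 - 85.15) / 2.6424 = -1.71 / 2.6424 = -0.647
p-value = 0.5202

Since p-value > α = 0.1, we fail to reject H₀.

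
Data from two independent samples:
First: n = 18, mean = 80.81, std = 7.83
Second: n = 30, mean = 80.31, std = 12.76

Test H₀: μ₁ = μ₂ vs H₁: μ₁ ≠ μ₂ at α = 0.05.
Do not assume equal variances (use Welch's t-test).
Welch's two-sample t-test:
H₀: μ₁ = μ₂
H₁: μ₁ ≠ μ₂
s₁²/n₁ = 7.83²/18 = 3.4061,  s₂²/n₂ = 12.76²/30 = 5.4273
SE = √(s₁²/n₁ + s₂²/n₂) = √(3.4061 + 5.4273) = 2.9721
df (Welch-Satterthwaite) = (s₁²/n₁ + s₂²/n₂)² / [(s₁²/n₁)²/(n₁-1) + (s₂²/n₂)²/(n₂-1)] ≈ 45.95
t = (x̄₁ - x̄₂) / SE = (80.81 - 80.31) / 2.9721 = 0.50 / 2.9721 = 0.168
p-value = 0.8671

Since p-value > α = 0.05, we fail to reject H₀.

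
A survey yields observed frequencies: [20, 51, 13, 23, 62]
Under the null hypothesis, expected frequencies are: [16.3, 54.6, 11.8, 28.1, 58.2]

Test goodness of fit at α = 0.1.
Chi-square goodness of fit test:
H₀: observed counts match expected distribution
H₁: observed counts differ from expected distribution
df = k - 1 = 4
χ² = Σ(O - E)²/E
   = (20 - 16.3)²/16.3 + (51 - 54.6)²/54.6 + (13 - 11.8)²/11.8 + (23 - 28.1)²/28.1 + (62 - 58.2)²/58.2
   = 0.840 + 0.237 + 0.122 + 0.926 + 0.248
   = 2.37
p-value = 0.6675

Since p-value > α = 0.1, we fail to reject H₀.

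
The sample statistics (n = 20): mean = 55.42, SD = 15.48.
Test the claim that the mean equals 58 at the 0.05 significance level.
One-sample t-test:
H₀: μ = 58
H₁: μ ≠ 58
df = n - 1 = 19
t = (x̄ - μ₀) / (s/√n) = (55.42 - 58) / (15.48/√20) = -0.745
p-value = 0.4652

Since p-value > α = 0.05, we fail to reject H₀.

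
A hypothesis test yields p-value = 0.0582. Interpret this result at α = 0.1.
Since p = 0.0582 < α = 0.1, reject H₀.
There is sufficient evidence to reject the null hypothesis; the result is statistically significant at the 0.1 level.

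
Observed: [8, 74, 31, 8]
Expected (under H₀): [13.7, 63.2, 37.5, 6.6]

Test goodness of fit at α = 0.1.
Chi-square goodness of fit test:
H₀: observed counts match expected distribution
H₁: observed counts differ from expected distribution
df = k - 1 = 3
χ² = Σ(O - E)²/E
   = (8 - 13.7)²/13.7 + (74 - 63.2)²/63.2 + (31 - 37.5)²/37.5 + (8 - 6.6)²/6.6
   = 2.372 + 1.846 + 1.127 + 0.297
   = 5.64
p-value = 0.1305

Since p-value > α = 0.1, we fail to reject H₀.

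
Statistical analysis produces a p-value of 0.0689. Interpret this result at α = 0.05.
Since p = 0.0689 > α = 0.05, fail to reject H₀.
There is insufficient evidence to reject the null hypothesis; the result is not statistically significant at the 0.05 level.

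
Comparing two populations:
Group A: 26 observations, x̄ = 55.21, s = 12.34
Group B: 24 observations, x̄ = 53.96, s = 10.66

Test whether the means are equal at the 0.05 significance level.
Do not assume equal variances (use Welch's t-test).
Welch's two-sample t-test:
H₀: μ₁ = μ₂
H₁: μ₁ ≠ μ₂
s₁²/n₁ = 12.34²/26 = 5.8568,  s₂²/n₂ = 10.66²/24 = 4.7348
SE = √(s₁²/n₁ + s₂²/n₂) = √(5.8568 + 4.7348) = 3.2545
df (Welch-Satterthwaite) = (s₁²/n₁ + s₂²/n₂)² / [(s₁²/n₁)²/(n₁-1) + (s₂²/n₂)²/(n₂-1)] ≈ 47.80
t = (x̄₁ - x̄₂) / SE = (55.21 - 53.96) / 3.2545 = 1.25 / 3.2545 = 0.384
p-value = 0.7026

Since p-value > α = 0.05, we fail to reject H₀.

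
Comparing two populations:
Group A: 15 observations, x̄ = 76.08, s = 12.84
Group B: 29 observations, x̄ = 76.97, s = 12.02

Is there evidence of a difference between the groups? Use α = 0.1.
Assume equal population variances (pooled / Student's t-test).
Student's two-sample t-test (equal variances):
H₀: μ₁ = μ₂
H₁: μ₁ ≠ μ₂
df = n₁ + n₂ - 2 = 42
Pooled variance s_p² = [(n₁-1)s₁² + (n₂-1)s₂²] / (n₁ + n₂ - 2) = [(14)(12.84²) + (28)(12.02²)] / 42 = 151.2755
SE = √(s_p²(1/n₁ + 1/n₂)) = √(151.2755 × (1/15 + 1/29)) = 3.9117
t = (x̄₁ - x̄₂) / SE = (76.08 - 76.97) / 3.9117 = -0.89 / 3.9117 = -0.228
p-value = 0.8211

Since p-value > α = 0.1, we fail to reject H₀.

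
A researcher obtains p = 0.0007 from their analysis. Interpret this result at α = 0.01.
Since p = 0.0007 < α = 0.01, reject H₀.
There is sufficient evidence to reject the null hypothesis; the result is statistically significant at the 0.01 level.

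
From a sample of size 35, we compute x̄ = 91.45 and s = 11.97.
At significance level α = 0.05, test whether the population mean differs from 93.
One-sample t-test:
H₀: μ = 93
H₁: μ ≠ 93
df = n - 1 = 34
t = (x̄ - μ₀) / (s/√n) = (91.45 - 93) / (11.97/√35) = -0.766
p-value = 0.4489

Since p-value > α = 0.05, we fail to reject H₀.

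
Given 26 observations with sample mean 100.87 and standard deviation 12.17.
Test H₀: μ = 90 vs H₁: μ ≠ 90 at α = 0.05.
One-sample t-test:
H₀: μ = 90
H₁: μ ≠ 90
df = n - 1 = 25
t = (x̄ - μ₀) / (s/√n) = (100.87 - 90) / (12.17/√26) = 4.554
p-value = 0.0001

Since p-value < α = 0.05, we reject H₀.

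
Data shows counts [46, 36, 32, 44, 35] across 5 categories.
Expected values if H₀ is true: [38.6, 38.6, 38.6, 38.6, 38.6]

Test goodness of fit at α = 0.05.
Chi-square goodness of fit test:
H₀: observed counts match expected distribution
H₁: observed counts differ from expected distribution
df = k - 1 = 4
χ² = Σ(O - E)²/E
   = (46 - 38.6)²/38.6 + (36 - 38.6)²/38.6 + (32 - 38.6)²/38.6 + (44 - 38.6)²/38.6 + (35 - 38.6)²/38.6
   = 1.419 + 0.175 + 1.128 + 0.755 + 0.336
   = 3.81
p-value = 0.4318

Since p-value > α = 0.05, we fail to reject H₀.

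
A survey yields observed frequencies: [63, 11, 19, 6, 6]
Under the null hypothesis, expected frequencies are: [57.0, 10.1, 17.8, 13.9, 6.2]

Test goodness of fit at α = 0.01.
Chi-square goodness of fit test:
H₀: observed counts match expected distribution
H₁: observed counts differ from expected distribution
df = k - 1 = 4
χ² = Σ(O - E)²/E
   = (63 - 57.0)²/57.0 + (11 - 10.1)²/10.1 + (19 - 17.8)²/17.8 + (6 - 13.9)²/13.9 + (6 - 6.2)²/6.2
   = 0.632 + 0.080 + 0.081 + 4.490 + 0.006
   = 5.29
p-value = 0.2589

Since p-value > α = 0.01, we fail to reject H₀.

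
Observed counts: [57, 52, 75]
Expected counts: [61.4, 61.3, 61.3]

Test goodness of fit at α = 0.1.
Chi-square goodness of fit test:
H₀: observed counts match expected distribution
H₁: observed counts differ from expected distribution
df = k - 1 = 2
χ² = Σ(O - E)²/E
   = (57 - 61.4)²/61.4 + (52 - 61.3)²/61.3 + (75 - 61.3)²/61.3
   = 0.315 + 1.411 + 3.062
   = 4.79
p-value = 0.0913

Since p-value < α = 0.1, we reject H₀.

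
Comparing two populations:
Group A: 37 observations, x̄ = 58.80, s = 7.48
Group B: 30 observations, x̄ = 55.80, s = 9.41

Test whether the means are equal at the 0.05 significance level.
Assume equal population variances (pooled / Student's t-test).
Student's two-sample t-test (equal variances):
H₀: μ₁ = μ₂
H₁: μ₁ ≠ μ₂
df = n₁ + n₂ - 2 = 65
Pooled variance s_p² = [(n₁-1)s₁² + (n₂-1)s₂²] / (n₁ + n₂ - 2) = [(36)(7.48²) + (29)(9.41²)] / 65 = 70.4940
SE = √(s_p²(1/n₁ + 1/n₂)) = √(70.4940 × (1/37 + 1/30)) = 2.0628
t = (x̄₁ - x̄₂) / SE = (58.80 - 55.80) / 2.0628 = 3.00 / 2.0628 = 1.454
p-value = 0.1507

Since p-value > α = 0.05, we fail to reject H₀.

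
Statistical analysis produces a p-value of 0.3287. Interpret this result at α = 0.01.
Since p = 0.3287 > α = 0.01, fail to reject H₀.
There is insufficient evidence to reject the null hypothesis; the result is not statistically significant at the 0.01 level.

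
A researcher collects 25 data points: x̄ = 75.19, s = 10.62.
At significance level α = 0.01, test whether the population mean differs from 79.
One-sample t-test:
H₀: μ = 79
H₁: μ ≠ 79
df = n - 1 = 24
t = (x̄ - μ₀) / (s/√n) = (75.19 - 79) / (10.62/√25) = -1.794
p-value = 0.0855

Since p-value > α = 0.01, we fail to reject H₀.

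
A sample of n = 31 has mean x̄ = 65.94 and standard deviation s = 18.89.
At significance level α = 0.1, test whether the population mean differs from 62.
One-sample t-test:
H₀: μ = 62
H₁: μ ≠ 62
df = n - 1 = 30
t = (x̄ - μ₀) / (s/√n) = (65.94 - 62) / (18.89/√31) = 1.161
p-value = 0.2547

Since p-value > α = 0.1, we fail to reject H₀.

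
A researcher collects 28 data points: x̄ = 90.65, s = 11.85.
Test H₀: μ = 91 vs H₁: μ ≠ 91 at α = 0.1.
One-sample t-test:
H₀: μ = 91
H₁: μ ≠ 91
df = n - 1 = 27
t = (x̄ - μ₀) / (s/√n) = (90.65 - 91) / (11.85/√28) = -0.156
p-value = 0.8770

Since p-value > α = 0.1, we fail to reject H₀.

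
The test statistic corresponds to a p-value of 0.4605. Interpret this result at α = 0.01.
Since p = 0.4605 > α = 0.01, fail to reject H₀.
There is insufficient evidence to reject the null hypothesis; the result is not statistically significant at the 0.01 level.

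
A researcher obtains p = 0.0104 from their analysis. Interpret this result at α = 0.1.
Since p = 0.0104 < α = 0.1, reject H₀.
There is sufficient evidence to reject the null hypothesis; the result is statistically significant at the 0.1 level.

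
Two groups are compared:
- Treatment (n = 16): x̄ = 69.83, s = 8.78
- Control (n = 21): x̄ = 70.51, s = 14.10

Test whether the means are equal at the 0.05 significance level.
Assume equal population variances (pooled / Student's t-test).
Student's two-sample t-test (equal variances):
H₀: μ₁ = μ₂
H₁: μ₁ ≠ μ₂
df = n₁ + n₂ - 2 = 35
Pooled variance s_p² = [(n₁-1)s₁² + (n₂-1)s₂²] / (n₁ + n₂ - 2) = [(15)(8.78²) + (20)(14.10²)] / 35 = 146.6436
SE = √(s_p²(1/n₁ + 1/n₂)) = √(146.6436 × (1/16 + 1/21)) = 4.0185
t = (x̄₁ - x̄₂) / SE = (69.83 - 70.51) / 4.0185 = -0.68 / 4.0185 = -0.169
p-value = 0.8666

Since p-value > α = 0.05, we fail to reject H₀.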